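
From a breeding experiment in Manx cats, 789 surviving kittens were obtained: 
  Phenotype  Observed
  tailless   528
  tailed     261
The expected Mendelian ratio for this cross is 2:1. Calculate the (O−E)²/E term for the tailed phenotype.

0.015

Total ratio parts = 3. Expected numbers out of 789:
  tailless: 789 × 2/3 = 526
  tailed: 789 × 1/3 = 263
Contribution of tailed: (261 − 263)² / 263 = 0.0152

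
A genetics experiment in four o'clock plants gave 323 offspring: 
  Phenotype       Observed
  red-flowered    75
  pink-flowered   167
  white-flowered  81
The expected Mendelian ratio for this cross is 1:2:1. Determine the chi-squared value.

0.598

The 1:2:1 ratio has 4 parts, so with N = 323 the expected counts are:
  red-flowered: 323 × 1/4 = 80.75
  pink-flowered: 323 × 2/4 = 161.5
  white-flowered: 323 × 1/4 = 80.75
χ² = Σ (O − E)² / E
  red-flowered: (75 − 80.75)² / 80.75 = 0.4094
  pink-flowered: (167 − 161.5)² / 161.5 = 0.1873
  white-flowered: (81 − 80.75)² / 80.75 = 0.0008
χ² = 0.4094 + 0.1873 + 0.0008 = 0.5975 ≈ 0.598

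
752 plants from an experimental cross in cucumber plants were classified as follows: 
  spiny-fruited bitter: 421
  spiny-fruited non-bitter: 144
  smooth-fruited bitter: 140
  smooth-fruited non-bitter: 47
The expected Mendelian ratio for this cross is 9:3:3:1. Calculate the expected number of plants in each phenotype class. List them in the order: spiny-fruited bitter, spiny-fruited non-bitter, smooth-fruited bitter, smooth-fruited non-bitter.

The 9:3:3:1 ratio has 16 parts, so with N = 752 the expected counts are:
  spiny-fruited bitter: 752 × 9/16 = 423
  spiny-fruited non-bitter: 752 × 3/16 = 141
  smooth-fruited bitter: 752 × 3/16 = 141
  smooth-fruited non-bitter: 752 × 1/16 = 47

423, 141, 141, 47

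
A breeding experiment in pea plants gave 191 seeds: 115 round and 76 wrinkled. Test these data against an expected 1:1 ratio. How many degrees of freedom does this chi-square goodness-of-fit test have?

1

A goodness-of-fit test with 2 phenotype classes has df = 2 − 1 = 1.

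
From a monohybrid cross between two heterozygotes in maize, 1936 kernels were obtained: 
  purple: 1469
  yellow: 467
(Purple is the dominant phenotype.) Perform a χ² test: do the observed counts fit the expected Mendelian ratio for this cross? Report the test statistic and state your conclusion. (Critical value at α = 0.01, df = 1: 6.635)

0.796; consistent

For a monohybrid cross between heterozygotes with complete dominance, the expected phenotypic ratio is 3:1.
Expected counts for N = 1936 under a 3:1 ratio (total parts = 4):
  purple: 1936 × 3/4 = 1452
  yellow: 1936 × 1/4 = 484
χ² = Σ (O − E)² / E
  purple: (1469 − 1452)² / 1452 = 0.1990
  yellow: (467 − 484)² / 484 = 0.5971
χ² = 0.1990 + 0.5971 = 0.7961 ≈ 0.796
Degrees of freedom = 2 − 1 = 1; critical value at α = 0.01 is 6.635.
Since 0.796 < 6.635, we fail to reject the null hypothesis — the data are consistent with the 3:1 ratio.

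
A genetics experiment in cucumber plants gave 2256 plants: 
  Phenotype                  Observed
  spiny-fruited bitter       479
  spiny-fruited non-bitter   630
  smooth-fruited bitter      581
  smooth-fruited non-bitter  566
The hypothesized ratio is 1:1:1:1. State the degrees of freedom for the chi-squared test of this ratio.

A goodness-of-fit test with 4 phenotype classes has df = 4 − 1 = 3.

3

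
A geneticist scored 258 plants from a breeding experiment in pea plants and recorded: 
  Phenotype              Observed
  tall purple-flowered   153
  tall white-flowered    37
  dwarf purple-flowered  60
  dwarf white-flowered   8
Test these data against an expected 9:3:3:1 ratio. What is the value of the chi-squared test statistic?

The 9:3:3:1 ratio has 16 parts, so with N = 258 the expected counts are:
  tall purple-flowered: 258 × 9/16 = 145.125
  tall white-flowered: 258 × 3/16 = 48.375
  dwarf purple-flowered: 258 × 3/16 = 48.375
  dwarf white-flowered: 258 × 1/16 = 16.125
χ² = Σ (O − E)² / E
  tall purple-flowered: (153 − 145.125)² / 145.125 = 0.4273
  tall white-flowered: (37 − 48.375)² / 48.375 = 2.6747
  dwarf purple-flowered: (60 − 48.375)² / 48.375 = 2.7936
  dwarf white-flowered: (8 − 16.125)² / 16.125 = 4.0940
χ² = 0.4273 + 2.6747 + 2.7936 + 4.0940 = 9.9896 ≈ 9.990

9.990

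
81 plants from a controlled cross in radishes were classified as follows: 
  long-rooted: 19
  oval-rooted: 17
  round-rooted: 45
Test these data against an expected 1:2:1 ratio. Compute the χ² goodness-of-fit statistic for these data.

43.963

Total ratio parts = 4. Expected numbers out of 81:
  long-rooted: 81 × 1/4 = 20.25
  oval-rooted: 81 × 2/4 = 40.5
  round-rooted: 81 × 1/4 = 20.25
χ² = Σ (O − E)² / E
  long-rooted: (19 − 20.25)² / 20.25 = 0.0772
  oval-rooted: (17 − 40.5)² / 40.5 = 13.6358
  round-rooted: (45 − 20.25)² / 20.25 = 30.2500
χ² = 0.0772 + 13.6358 + 30.2500 = 43.963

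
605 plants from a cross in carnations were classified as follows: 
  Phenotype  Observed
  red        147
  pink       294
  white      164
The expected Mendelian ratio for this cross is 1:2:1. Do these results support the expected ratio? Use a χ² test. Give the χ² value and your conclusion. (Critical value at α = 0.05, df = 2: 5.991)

Expected counts for N = 605 under a 1:2:1 ratio (total parts = 4):
  red: 605 × 1/4 = 151.25
  pink: 605 × 2/4 = 302.5
  white: 605 × 1/4 = 151.25
χ² = Σ (O − E)² / E
  red: (147 − 151.25)² / 151.25 = 0.1194
  pink: (294 − 302.5)² / 302.5 = 0.2388
  white: (164 − 151.25)² / 151.25 = 1.0748
χ² = 0.1194 + 0.2388 + 1.0748 = 1.433
Degrees of freedom = 3 − 1 = 2; critical value at α = 0.05 is 5.991.
Since 1.433 < 5.991, we fail to reject the null hypothesis — the data are consistent with the 1:2:1 ratio.

1.433; consistent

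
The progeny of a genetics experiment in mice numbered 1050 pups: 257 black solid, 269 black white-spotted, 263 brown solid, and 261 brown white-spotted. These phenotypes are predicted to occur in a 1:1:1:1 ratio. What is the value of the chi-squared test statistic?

0.286

Total ratio parts = 4. Expected numbers out of 1050:
  black solid: 1050 × 1/4 = 262.5
  black white-spotted: 1050 × 1/4 = 262.5
  brown solid: 1050 × 1/4 = 262.5
  brown white-spotted: 1050 × 1/4 = 262.5
χ² = Σ (O − E)² / E
  black solid: (257 − 262.5)² / 262.5 = 0.1152
  black white-spotted: (269 − 262.5)² / 262.5 = 0.1610
  brown solid: (263 − 262.5)² / 262.5 = 0.0010
  brown white-spotted: (261 − 262.5)² / 262.5 = 0.0086
χ² = 0.1152 + 0.1610 + 0.0010 + 0.0086 = 0.2858 ≈ 0.286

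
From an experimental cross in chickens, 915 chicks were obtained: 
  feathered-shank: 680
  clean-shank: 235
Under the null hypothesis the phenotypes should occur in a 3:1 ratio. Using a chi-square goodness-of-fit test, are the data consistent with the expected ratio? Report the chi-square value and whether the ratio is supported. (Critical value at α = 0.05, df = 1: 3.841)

0.228; consistent

Expected counts for N = 915 under a 3:1 ratio (total parts = 4):
  feathered-shank: 915 × 3/4 = 686.25
  clean-shank: 915 × 1/4 = 228.75
χ² = Σ (O − E)² / E
  feathered-shank: (680 − 686.25)² / 686.25 = 0.0569
  clean-shank: (235 − 228.75)² / 228.75 = 0.1708
χ² = 0.0569 + 0.1708 = 0.2277 ≈ 0.228
Degrees of freedom = 2 − 1 = 1; critical value at α = 0.05 is 3.841.
Since 0.228 < 3.841, we fail to reject the null hypothesis — the data are consistent with the 3:1 ratio.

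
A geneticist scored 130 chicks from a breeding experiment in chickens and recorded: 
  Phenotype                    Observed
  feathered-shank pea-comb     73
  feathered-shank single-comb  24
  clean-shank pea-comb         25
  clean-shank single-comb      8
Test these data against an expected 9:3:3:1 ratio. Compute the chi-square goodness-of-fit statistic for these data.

0.024

The 9:3:3:1 ratio has 16 parts, so with N = 130 the expected counts are:
  feathered-shank pea-comb: 130 × 9/16 = 73.125
  feathered-shank single-comb: 130 × 3/16 = 24.375
  clean-shank pea-comb: 130 × 3/16 = 24.375
  clean-shank single-comb: 130 × 1/16 = 8.125
χ² = Σ (O − E)² / E
  feathered-shank pea-comb: (73 − 73.125)² / 73.125 = 0.0002
  feathered-shank single-comb: (24 − 24.375)² / 24.375 = 0.0058
  clean-shank pea-comb: (25 − 24.375)² / 24.375 = 0.0160
  clean-shank single-comb: (8 − 8.125)² / 8.125 = 0.0019
χ² = 0.0002 + 0.0058 + 0.0160 + 0.0019 = 0.0239 ≈ 0.024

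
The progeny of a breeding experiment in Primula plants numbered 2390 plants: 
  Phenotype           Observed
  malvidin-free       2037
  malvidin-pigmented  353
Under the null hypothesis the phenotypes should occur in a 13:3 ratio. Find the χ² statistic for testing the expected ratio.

Total ratio parts = 16. Expected numbers out of 2390:
  malvidin-free: 2390 × 13/16 = 1941.875
  malvidin-pigmented: 2390 × 3/16 = 448.125
χ² = Σ (O − E)² / E
  malvidin-free: (2037 − 1941.875)² / 1941.875 = 4.6598
  malvidin-pigmented: (353 − 448.125)² / 448.125 = 20.1925
χ² = 4.6598 + 20.1925 = 24.8523 ≈ 24.852

24.852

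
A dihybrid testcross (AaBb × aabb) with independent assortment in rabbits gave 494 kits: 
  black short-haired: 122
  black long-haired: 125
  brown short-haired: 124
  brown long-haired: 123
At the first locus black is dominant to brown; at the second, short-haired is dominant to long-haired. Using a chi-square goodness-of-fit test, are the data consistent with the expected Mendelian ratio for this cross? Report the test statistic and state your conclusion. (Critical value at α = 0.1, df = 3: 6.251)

A dihybrid testcross with independent assortment gives a 1:1:1:1 ratio.
Total ratio parts = 4. Expected numbers out of 494:
  black short-haired: 494 × 1/4 = 123.5
  black long-haired: 494 × 1/4 = 123.5
  brown short-haired: 494 × 1/4 = 123.5
  brown long-haired: 494 × 1/4 = 123.5
χ² = Σ (O − E)² / E
  black short-haired: (122 − 123.5)² / 123.5 = 0.0182
  black long-haired: (125 − 123.5)² / 123.5 = 0.0182
  brown short-haired: (124 − 123.5)² / 123.5 = 0.0020
  brown long-haired: (123 − 123.5)² / 123.5 = 0.0020
χ² = 0.0182 + 0.0182 + 0.0020 + 0.0020 = 0.0404 ≈ 0.040
Degrees of freedom = 4 − 1 = 3; critical value at α = 0.1 is 6.251.
Since 0.040 < 6.251, we fail to reject the null hypothesis — the data are consistent with the 1:1:1:1 ratio.

0.040; consistent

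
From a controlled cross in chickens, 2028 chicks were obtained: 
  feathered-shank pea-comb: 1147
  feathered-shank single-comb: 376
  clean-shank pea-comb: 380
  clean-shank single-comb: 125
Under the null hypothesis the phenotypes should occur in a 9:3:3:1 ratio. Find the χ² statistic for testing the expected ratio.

The 9:3:3:1 ratio has 16 parts, so with N = 2028 the expected counts are:
  feathered-shank pea-comb: 2028 × 9/16 = 1140.75
  feathered-shank single-comb: 2028 × 3/16 = 380.25
  clean-shank pea-comb: 2028 × 3/16 = 380.25
  clean-shank single-comb: 2028 × 1/16 = 126.75
χ² = Σ (O − E)² / E
  feathered-shank pea-comb: (1147 − 1140.75)² / 1140.75 = 0.0342
  feathered-shank single-comb: (376 − 380.25)² / 380.25 = 0.0475
  clean-shank pea-comb: (380 − 380.25)² / 380.25 = 0.0002
  clean-shank single-comb: (125 − 126.75)² / 126.75 = 0.0242
χ² = 0.0342 + 0.0475 + 0.0002 + 0.0242 = 0.1061 ≈ 0.106

0.106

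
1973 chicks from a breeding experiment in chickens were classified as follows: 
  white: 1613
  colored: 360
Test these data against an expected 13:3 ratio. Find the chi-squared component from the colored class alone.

0.267

Total ratio parts = 16. Expected numbers out of 1973:
  white: 1973 × 13/16 = 1603.0625
  colored: 1973 × 3/16 = 369.9375
Contribution of colored: (360 − 369.9375)² / 369.9375 = 0.2669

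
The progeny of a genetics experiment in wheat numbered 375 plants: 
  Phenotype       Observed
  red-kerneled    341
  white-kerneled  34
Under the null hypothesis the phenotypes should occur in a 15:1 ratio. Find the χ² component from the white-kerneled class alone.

The 15:1 ratio has 16 parts, so with N = 375 the expected counts are:
  red-kerneled: 375 × 15/16 = 351.5625
  white-kerneled: 375 × 1/16 = 23.4375
Contribution of white-kerneled: (34 − 23.4375)² / 23.4375 = 4.7602

4.760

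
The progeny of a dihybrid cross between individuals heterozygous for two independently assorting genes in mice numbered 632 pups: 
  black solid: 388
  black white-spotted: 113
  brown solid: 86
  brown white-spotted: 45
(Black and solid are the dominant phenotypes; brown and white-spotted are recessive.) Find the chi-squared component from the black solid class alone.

A dihybrid F₂ with independent assortment and complete dominance at both loci gives a 9:3:3:1 phenotypic ratio.
Total ratio parts = 16. Expected numbers out of 632:
  black solid: 632 × 9/16 = 355.5
  black white-spotted: 632 × 3/16 = 118.5
  brown solid: 632 × 3/16 = 118.5
  brown white-spotted: 632 × 1/16 = 39.5
Contribution of black solid: (388 − 355.5)² / 355.5 = 2.9712

2.971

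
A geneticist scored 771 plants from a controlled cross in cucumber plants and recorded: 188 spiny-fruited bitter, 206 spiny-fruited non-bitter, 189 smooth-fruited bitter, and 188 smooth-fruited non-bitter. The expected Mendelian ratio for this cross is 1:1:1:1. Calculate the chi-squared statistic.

Expected counts for N = 771 under a 1:1:1:1 ratio (total parts = 4):
  spiny-fruited bitter: 771 × 1/4 = 192.75
  spiny-fruited non-bitter: 771 × 1/4 = 192.75
  smooth-fruited bitter: 771 × 1/4 = 192.75
  smooth-fruited non-bitter: 771 × 1/4 = 192.75
χ² = Σ (O − E)² / E
  spiny-fruited bitter: (188 − 192.75)² / 192.75 = 0.1171
  spiny-fruited non-bitter: (206 − 192.75)² / 192.75 = 0.9108
  smooth-fruited bitter: (189 − 192.75)² / 192.75 = 0.0730
  smooth-fruited non-bitter: (188 − 192.75)² / 192.75 = 0.1171
χ² = 0.1171 + 0.9108 + 0.0730 + 0.1171 = 1.218

1.218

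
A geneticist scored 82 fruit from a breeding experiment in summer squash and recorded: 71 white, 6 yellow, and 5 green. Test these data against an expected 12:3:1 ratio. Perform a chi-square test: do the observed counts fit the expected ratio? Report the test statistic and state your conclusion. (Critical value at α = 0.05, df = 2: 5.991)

7.187; not consistent

The 12:3:1 ratio has 16 parts, so with N = 82 the expected counts are:
  white: 82 × 12/16 = 61.5
  yellow: 82 × 3/16 = 15.375
  green: 82 × 1/16 = 5.125
χ² = Σ (O − E)² / E
  white: (71 − 61.5)² / 61.5 = 1.4675
  yellow: (6 − 15.375)² / 15.375 = 5.7165
  green: (5 − 5.125)² / 5.125 = 0.0030
χ² = 1.4675 + 5.7165 + 0.0030 = 7.187
Degrees of freedom = 3 − 1 = 2; critical value at α = 0.05 is 5.991.
Since 7.187 > 5.991, we reject the null hypothesis — the data do not fit the 12:3:1 ratio.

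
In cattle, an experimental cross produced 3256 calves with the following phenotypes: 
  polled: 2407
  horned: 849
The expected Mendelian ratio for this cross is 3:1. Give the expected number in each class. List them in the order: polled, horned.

The 3:1 ratio has 4 parts, so with N = 3256 the expected counts are:
  polled: 3256 × 3/4 = 2442
  horned: 3256 × 1/4 = 814

2442, 814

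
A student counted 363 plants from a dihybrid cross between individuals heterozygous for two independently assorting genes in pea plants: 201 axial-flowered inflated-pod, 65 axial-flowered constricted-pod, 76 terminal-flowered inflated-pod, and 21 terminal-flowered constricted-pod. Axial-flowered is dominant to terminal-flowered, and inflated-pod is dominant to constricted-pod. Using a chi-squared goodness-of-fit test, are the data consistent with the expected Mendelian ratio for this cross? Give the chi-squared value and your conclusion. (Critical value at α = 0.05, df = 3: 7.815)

A dihybrid F₂ with independent assortment and complete dominance at both loci gives a 9:3:3:1 phenotypic ratio.
Under the 9:3:3:1 hypothesis (Σ ratio = 16, N = 363):
  axial-flowered inflated-pod: 363 × 9/16 = 204.1875
  axial-flowered constricted-pod: 363 × 3/16 = 68.0625
  terminal-flowered inflated-pod: 363 × 3/16 = 68.0625
  terminal-flowered constricted-pod: 363 × 1/16 = 22.6875
χ² = Σ (O − E)² / E
  axial-flowered inflated-pod: (201 − 204.1875)² / 204.1875 = 0.0498
  axial-flowered constricted-pod: (65 − 68.0625)² / 68.0625 = 0.1378
  terminal-flowered inflated-pod: (76 − 68.0625)² / 68.0625 = 0.9257
  terminal-flowered constricted-pod: (21 − 22.6875)² / 22.6875 = 0.1255
χ² = 0.0498 + 0.1378 + 0.9257 + 0.1255 = 1.2388 ≈ 1.239
Degrees of freedom = 4 − 1 = 3; critical value at α = 0.05 is 7.815.
Since 1.239 < 7.815, we fail to reject the null hypothesis — the data are consistent with the 9:3:3:1 ratio.

1.239; consistent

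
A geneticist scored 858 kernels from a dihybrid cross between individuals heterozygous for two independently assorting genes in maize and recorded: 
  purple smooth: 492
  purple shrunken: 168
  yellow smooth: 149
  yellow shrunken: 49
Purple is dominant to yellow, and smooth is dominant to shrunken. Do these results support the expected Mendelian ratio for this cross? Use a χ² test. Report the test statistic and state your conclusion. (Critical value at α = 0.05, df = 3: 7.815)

A dihybrid F₂ with independent assortment and complete dominance at both loci gives a 9:3:3:1 phenotypic ratio.
The 9:3:3:1 ratio has 16 parts, so with N = 858 the expected counts are:
  purple smooth: 858 × 9/16 = 482.625
  purple shrunken: 858 × 3/16 = 160.875
  yellow smooth: 858 × 3/16 = 160.875
  yellow shrunken: 858 × 1/16 = 53.625
χ² = Σ (O − E)² / E
  purple smooth: (492 − 482.625)² / 482.625 = 0.1821
  purple shrunken: (168 − 160.875)² / 160.875 = 0.3156
  yellow smooth: (149 − 160.875)² / 160.875 = 0.8766
  yellow shrunken: (49 − 53.625)² / 53.625 = 0.3989
χ² = 0.1821 + 0.3156 + 0.8766 + 0.3989 = 1.7732 ≈ 1.773
Degrees of freedom = 4 − 1 = 3; critical value at α = 0.05 is 7.815.
Since 1.773 < 7.815, we fail to reject the null hypothesis — the data are consistent with the 9:3:3:1 ratio.

1.773; consistent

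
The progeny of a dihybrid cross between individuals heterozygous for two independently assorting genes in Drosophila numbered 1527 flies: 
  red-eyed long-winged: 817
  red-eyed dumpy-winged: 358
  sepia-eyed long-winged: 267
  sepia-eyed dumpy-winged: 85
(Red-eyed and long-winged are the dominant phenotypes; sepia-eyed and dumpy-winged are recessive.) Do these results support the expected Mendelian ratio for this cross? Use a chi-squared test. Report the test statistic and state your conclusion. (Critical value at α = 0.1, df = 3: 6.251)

22.441; not consistent

A dihybrid F₂ with independent assortment and complete dominance at both loci gives a 9:3:3:1 phenotypic ratio.
Under the 9:3:3:1 hypothesis (Σ ratio = 16, N = 1527):
  red-eyed long-winged: 1527 × 9/16 = 858.9375
  red-eyed dumpy-winged: 1527 × 3/16 = 286.3125
  sepia-eyed long-winged: 1527 × 3/16 = 286.3125
  sepia-eyed dumpy-winged: 1527 × 1/16 = 95.4375
χ² = Σ (O − E)² / E
  red-eyed long-winged: (817 − 858.9375)² / 858.9375 = 2.0476
  red-eyed dumpy-winged: (358 − 286.3125)² / 286.3125 = 17.9493
  sepia-eyed long-winged: (267 − 286.3125)² / 286.3125 = 1.3027
  sepia-eyed dumpy-winged: (85 − 95.4375)² / 95.4375 = 1.1415
χ² = 2.0476 + 17.9493 + 1.3027 + 1.1415 = 22.4411 ≈ 22.441
Degrees of freedom = 4 − 1 = 3; critical value at α = 0.1 is 6.251.
Since 22.441 > 6.251, we reject the null hypothesis — the data do not fit the 9:3:3:1 ratio.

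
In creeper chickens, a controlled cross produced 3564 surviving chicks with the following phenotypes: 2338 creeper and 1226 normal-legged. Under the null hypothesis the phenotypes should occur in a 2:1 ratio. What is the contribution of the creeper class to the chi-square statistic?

Under the 2:1 hypothesis (Σ ratio = 3, N = 3564):
  creeper: 3564 × 2/3 = 2376
  normal-legged: 3564 × 1/3 = 1188
Contribution of creeper: (2338 − 2376)² / 2376 = 0.6077

0.608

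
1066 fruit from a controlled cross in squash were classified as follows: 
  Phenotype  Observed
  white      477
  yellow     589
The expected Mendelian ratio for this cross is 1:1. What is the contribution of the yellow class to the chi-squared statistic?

The 1:1 ratio has 2 parts, so with N = 1066 the expected counts are:
  white: 1066 × 1/2 = 533
  yellow: 1066 × 1/2 = 533
Contribution of yellow: (589 − 533)² / 533 = 5.8837

5.884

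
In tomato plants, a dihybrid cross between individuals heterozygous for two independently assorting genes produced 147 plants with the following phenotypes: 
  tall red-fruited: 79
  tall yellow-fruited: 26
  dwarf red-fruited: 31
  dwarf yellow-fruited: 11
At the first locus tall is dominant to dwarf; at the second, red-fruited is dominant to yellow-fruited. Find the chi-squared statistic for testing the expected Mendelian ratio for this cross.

A dihybrid F₂ with independent assortment and complete dominance at both loci gives a 9:3:3:1 phenotypic ratio.
Expected counts for N = 147 under a 9:3:3:1 ratio (total parts = 16):
  tall red-fruited: 147 × 9/16 = 82.6875
  tall yellow-fruited: 147 × 3/16 = 27.5625
  dwarf red-fruited: 147 × 3/16 = 27.5625
  dwarf yellow-fruited: 147 × 1/16 = 9.1875
χ² = Σ (O − E)² / E
  tall red-fruited: (79 − 82.6875)² / 82.6875 = 0.1644
  tall yellow-fruited: (26 − 27.5625)² / 27.5625 = 0.0886
  dwarf red-fruited: (31 − 27.5625)² / 27.5625 = 0.4287
  dwarf yellow-fruited: (11 − 9.1875)² / 9.1875 = 0.3576
χ² = 0.1644 + 0.0886 + 0.4287 + 0.3576 = 1.0393 ≈ 1.039

1.039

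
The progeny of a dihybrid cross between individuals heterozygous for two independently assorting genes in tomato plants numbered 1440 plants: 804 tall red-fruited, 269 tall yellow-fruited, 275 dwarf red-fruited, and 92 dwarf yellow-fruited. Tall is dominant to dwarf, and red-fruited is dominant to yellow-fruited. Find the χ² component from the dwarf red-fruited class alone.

A dihybrid F₂ with independent assortment and complete dominance at both loci gives a 9:3:3:1 phenotypic ratio.
Under the 9:3:3:1 hypothesis (Σ ratio = 16, N = 1440):
  tall red-fruited: 1440 × 9/16 = 810
  tall yellow-fruited: 1440 × 3/16 = 270
  dwarf red-fruited: 1440 × 3/16 = 270
  dwarf yellow-fruited: 1440 × 1/16 = 90
Contribution of dwarf red-fruited: (275 − 270)² / 270 = 0.0926

0.093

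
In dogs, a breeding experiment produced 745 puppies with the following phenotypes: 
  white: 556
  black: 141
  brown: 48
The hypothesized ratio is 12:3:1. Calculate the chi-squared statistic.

Expected counts for N = 745 under a 12:3:1 ratio (total parts = 16):
  white: 745 × 12/16 = 558.75
  black: 745 × 3/16 = 139.6875
  brown: 745 × 1/16 = 46.5625
χ² = Σ (O − E)² / E
  white: (556 − 558.75)² / 558.75 = 0.0135
  black: (141 − 139.6875)² / 139.6875 = 0.0123
  brown: (48 − 46.5625)² / 46.5625 = 0.0444
χ² = 0.0135 + 0.0123 + 0.0444 = 0.0702 ≈ 0.070

0.070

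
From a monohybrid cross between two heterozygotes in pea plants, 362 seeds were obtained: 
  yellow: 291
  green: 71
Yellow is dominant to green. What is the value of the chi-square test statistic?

5.602

For a monohybrid cross between heterozygotes with complete dominance, the expected phenotypic ratio is 3:1.
Total ratio parts = 4. Expected numbers out of 362:
  yellow: 362 × 3/4 = 271.5
  green: 362 × 1/4 = 90.5
χ² = Σ (O − E)² / E
  yellow: (291 − 271.5)² / 271.5 = 1.4006
  green: (71 − 90.5)² / 90.5 = 4.2017
χ² = 1.4006 + 4.2017 = 5.6023 ≈ 5.602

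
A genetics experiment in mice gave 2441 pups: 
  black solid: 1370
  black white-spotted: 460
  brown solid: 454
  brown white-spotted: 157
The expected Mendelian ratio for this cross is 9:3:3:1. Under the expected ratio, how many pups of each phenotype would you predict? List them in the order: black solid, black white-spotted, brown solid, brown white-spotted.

1373.0625, 457.6875, 457.6875, 152.5625

Under the 9:3:3:1 hypothesis (Σ ratio = 16, N = 2441):
  black solid: 2441 × 9/16 = 1373.0625
  black white-spotted: 2441 × 3/16 = 457.6875
  brown solid: 2441 × 3/16 = 457.6875
  brown white-spotted: 2441 × 1/16 = 152.5625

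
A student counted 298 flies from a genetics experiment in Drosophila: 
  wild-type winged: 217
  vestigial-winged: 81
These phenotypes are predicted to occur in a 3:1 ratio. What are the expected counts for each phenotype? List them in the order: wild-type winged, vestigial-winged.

Expected counts for N = 298 under a 3:1 ratio (total parts = 4):
  wild-type winged: 298 × 3/4 = 223.5
  vestigial-winged: 298 × 1/4 = 74.5

223.5, 74.5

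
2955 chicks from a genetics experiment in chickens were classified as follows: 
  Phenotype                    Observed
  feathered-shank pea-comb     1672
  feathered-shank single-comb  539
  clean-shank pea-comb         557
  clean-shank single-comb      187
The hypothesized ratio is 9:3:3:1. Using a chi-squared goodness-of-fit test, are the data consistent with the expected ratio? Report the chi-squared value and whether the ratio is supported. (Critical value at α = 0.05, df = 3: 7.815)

0.512; consistent

Total ratio parts = 16. Expected numbers out of 2955:
  feathered-shank pea-comb: 2955 × 9/16 = 1662.1875
  feathered-shank single-comb: 2955 × 3/16 = 554.0625
  clean-shank pea-comb: 2955 × 3/16 = 554.0625
  clean-shank single-comb: 2955 × 1/16 = 184.6875
χ² = Σ (O − E)² / E
  feathered-shank pea-comb: (1672 − 1662.1875)² / 1662.1875 = 0.0579
  feathered-shank single-comb: (539 − 554.0625)² / 554.0625 = 0.4095
  clean-shank pea-comb: (557 − 554.0625)² / 554.0625 = 0.0156
  clean-shank single-comb: (187 − 184.6875)² / 184.6875 = 0.0290
χ² = 0.0579 + 0.4095 + 0.0156 + 0.0290 = 0.512
Degrees of freedom = 4 − 1 = 3; critical value at α = 0.05 is 7.815.
Since 0.512 < 7.815, we fail to reject the null hypothesis — the data are consistent with the 9:3:3:1 ratio.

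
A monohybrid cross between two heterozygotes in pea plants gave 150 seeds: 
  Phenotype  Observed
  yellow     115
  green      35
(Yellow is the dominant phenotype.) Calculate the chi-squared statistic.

For a monohybrid cross between heterozygotes with complete dominance, the expected phenotypic ratio is 3:1.
Expected counts for N = 150 under a 3:1 ratio (total parts = 4):
  yellow: 150 × 3/4 = 112.5
  green: 150 × 1/4 = 37.5
χ² = Σ (O − E)² / E
  yellow: (115 − 112.5)² / 112.5 = 0.0556
  green: (35 − 37.5)² / 37.5 = 0.1667
χ² = 0.0556 + 0.1667 = 0.2223 ≈ 0.222

0.222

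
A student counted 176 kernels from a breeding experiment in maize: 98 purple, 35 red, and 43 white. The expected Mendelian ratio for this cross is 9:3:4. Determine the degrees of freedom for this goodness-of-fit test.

2

A goodness-of-fit test with 3 phenotype classes has df = 3 − 1 = 2.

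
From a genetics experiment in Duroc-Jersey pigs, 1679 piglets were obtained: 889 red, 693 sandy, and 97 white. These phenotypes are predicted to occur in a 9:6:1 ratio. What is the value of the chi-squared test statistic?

10.234

Under the 9:6:1 hypothesis (Σ ratio = 16, N = 1679):
  red: 1679 × 9/16 = 944.4375
  sandy: 1679 × 6/16 = 629.625
  white: 1679 × 1/16 = 104.9375
χ² = Σ (O − E)² / E
  red: (889 − 944.4375)² / 944.4375 = 3.2541
  sandy: (693 − 629.625)² / 629.625 = 6.3790
  white: (97 − 104.9375)² / 104.9375 = 0.6004
χ² = 3.2541 + 6.3790 + 0.6004 = 10.2335 ≈ 10.234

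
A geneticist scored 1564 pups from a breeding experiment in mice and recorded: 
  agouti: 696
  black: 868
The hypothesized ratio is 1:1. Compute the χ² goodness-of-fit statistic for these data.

18.916

The 1:1 ratio has 2 parts, so with N = 1564 the expected counts are:
  agouti: 1564 × 1/2 = 782
  black: 1564 × 1/2 = 782
χ² = Σ (O − E)² / E
  agouti: (696 − 782)² / 782 = 9.4578
  black: (868 − 782)² / 782 = 9.4578
χ² = 9.4578 + 9.4578 = 18.9156 ≈ 18.916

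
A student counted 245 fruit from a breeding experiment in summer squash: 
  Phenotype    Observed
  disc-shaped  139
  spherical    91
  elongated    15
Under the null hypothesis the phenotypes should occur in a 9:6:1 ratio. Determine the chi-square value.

Expected counts for N = 245 under a 9:6:1 ratio (total parts = 16):
  disc-shaped: 245 × 9/16 = 137.8125
  spherical: 245 × 6/16 = 91.875
  elongated: 245 × 1/16 = 15.3125
χ² = Σ (O − E)² / E
  disc-shaped: (139 − 137.8125)² / 137.8125 = 0.0102
  spherical: (91 − 91.875)² / 91.875 = 0.0083
  elongated: (15 − 15.3125)² / 15.3125 = 0.0064
χ² = 0.0102 + 0.0083 + 0.0064 = 0.0249 ≈ 0.025

0.025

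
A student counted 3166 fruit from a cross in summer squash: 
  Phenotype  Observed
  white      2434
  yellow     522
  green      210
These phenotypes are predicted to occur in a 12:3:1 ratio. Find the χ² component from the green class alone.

Expected counts for N = 3166 under a 12:3:1 ratio (total parts = 16):
  white: 3166 × 12/16 = 2374.5
  yellow: 3166 × 3/16 = 593.625
  green: 3166 × 1/16 = 197.875
Contribution of green: (210 − 197.875)² / 197.875 = 0.7430

0.743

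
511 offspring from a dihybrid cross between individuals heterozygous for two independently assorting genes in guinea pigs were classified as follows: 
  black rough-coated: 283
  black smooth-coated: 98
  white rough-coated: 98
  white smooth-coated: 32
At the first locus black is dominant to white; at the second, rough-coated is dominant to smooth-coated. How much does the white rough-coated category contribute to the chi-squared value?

0.050

A dihybrid F₂ with independent assortment and complete dominance at both loci gives a 9:3:3:1 phenotypic ratio.
Total ratio parts = 16. Expected numbers out of 511:
  black rough-coated: 511 × 9/16 = 287.4375
  black smooth-coated: 511 × 3/16 = 95.8125
  white rough-coated: 511 × 3/16 = 95.8125
  white smooth-coated: 511 × 1/16 = 31.9375
Contribution of white rough-coated: (98 − 95.8125)² / 95.8125 = 0.0499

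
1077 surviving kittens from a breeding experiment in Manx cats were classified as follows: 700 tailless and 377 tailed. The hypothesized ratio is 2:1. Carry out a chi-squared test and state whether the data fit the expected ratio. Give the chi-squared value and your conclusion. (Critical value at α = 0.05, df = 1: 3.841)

The 2:1 ratio has 3 parts, so with N = 1077 the expected counts are:
  tailless: 1077 × 2/3 = 718
  tailed: 1077 × 1/3 = 359
χ² = Σ (O − E)² / E
  tailless: (700 − 718)² / 718 = 0.4513
  tailed: (377 − 359)² / 359 = 0.9025
χ² = 0.4513 + 0.9025 = 1.3538 ≈ 1.354
Degrees of freedom = 2 − 1 = 1; critical value at α = 0.05 is 3.841.
Since 1.354 < 3.841, we fail to reject the null hypothesis — the data are consistent with the 2:1 ratio.

1.354; consistent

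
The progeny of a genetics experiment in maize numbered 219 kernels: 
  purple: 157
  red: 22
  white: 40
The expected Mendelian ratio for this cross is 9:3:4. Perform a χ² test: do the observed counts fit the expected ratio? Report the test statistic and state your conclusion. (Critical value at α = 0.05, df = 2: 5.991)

22.104; not consistent

Total ratio parts = 16. Expected numbers out of 219:
  purple: 219 × 9/16 = 123.1875
  red: 219 × 3/16 = 41.0625
  white: 219 × 4/16 = 54.75
χ² = Σ (O − E)² / E
  purple: (157 − 123.1875)² / 123.1875 = 9.2809
  red: (22 − 41.0625)² / 41.0625 = 8.8494
  white: (40 − 54.75)² / 54.75 = 3.9737
χ² = 9.2809 + 8.8494 + 3.9737 = 22.104
Degrees of freedom = 3 − 1 = 2; critical value at α = 0.05 is 5.991.
Since 22.104 > 5.991, we reject the null hypothesis — the data do not fit the 9:3:4 ratio.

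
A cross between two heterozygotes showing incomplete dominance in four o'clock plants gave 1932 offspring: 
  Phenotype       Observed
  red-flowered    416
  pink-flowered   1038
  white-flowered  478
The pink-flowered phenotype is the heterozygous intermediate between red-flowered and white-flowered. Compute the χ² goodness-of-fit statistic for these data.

14.712

With incomplete dominance, a heterozygote × heterozygote cross gives a 1:2:1 phenotypic ratio.
Under the 1:2:1 hypothesis (Σ ratio = 4, N = 1932):
  red-flowered: 1932 × 1/4 = 483
  pink-flowered: 1932 × 2/4 = 966
  white-flowered: 1932 × 1/4 = 483
χ² = Σ (O − E)² / E
  red-flowered: (416 − 483)² / 483 = 9.2940
  pink-flowered: (1038 − 966)² / 966 = 5.3665
  white-flowered: (478 − 483)² / 483 = 0.0518
χ² = 9.2940 + 5.3665 + 0.0518 = 14.7123 ≈ 14.712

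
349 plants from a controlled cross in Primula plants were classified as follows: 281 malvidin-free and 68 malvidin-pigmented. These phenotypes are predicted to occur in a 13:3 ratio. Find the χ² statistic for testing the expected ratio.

Total ratio parts = 16. Expected numbers out of 349:
  malvidin-free: 349 × 13/16 = 283.5625
  malvidin-pigmented: 349 × 3/16 = 65.4375
χ² = Σ (O − E)² / E
  malvidin-free: (281 − 283.5625)² / 283.5625 = 0.0232
  malvidin-pigmented: (68 − 65.4375)² / 65.4375 = 0.1003
χ² = 0.0232 + 0.1003 = 0.1235 ≈ 0.124

0.124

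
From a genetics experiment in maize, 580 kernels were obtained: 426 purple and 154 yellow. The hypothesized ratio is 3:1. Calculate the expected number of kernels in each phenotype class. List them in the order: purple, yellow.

The 3:1 ratio has 4 parts, so with N = 580 the expected counts are:
  purple: 580 × 3/4 = 435
  yellow: 580 × 1/4 = 145

435, 145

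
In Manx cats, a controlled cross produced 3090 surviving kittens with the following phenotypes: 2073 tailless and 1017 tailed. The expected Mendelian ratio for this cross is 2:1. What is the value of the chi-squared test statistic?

Under the 2:1 hypothesis (Σ ratio = 3, N = 3090):
  tailless: 3090 × 2/3 = 2060
  tailed: 3090 × 1/3 = 1030
χ² = Σ (O − E)² / E
  tailless: (2073 − 2060)² / 2060 = 0.0820
  tailed: (1017 − 1030)² / 1030 = 0.1641
χ² = 0.0820 + 0.1641 = 0.2461 ≈ 0.246

0.246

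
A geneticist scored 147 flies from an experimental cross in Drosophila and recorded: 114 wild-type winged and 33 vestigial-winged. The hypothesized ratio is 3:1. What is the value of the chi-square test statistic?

Under the 3:1 hypothesis (Σ ratio = 4, N = 147):
  wild-type winged: 147 × 3/4 = 110.25
  vestigial-winged: 147 × 1/4 = 36.75
χ² = Σ (O − E)² / E
  wild-type winged: (114 − 110.25)² / 110.25 = 0.1276
  vestigial-winged: (33 − 36.75)² / 36.75 = 0.3827
χ² = 0.1276 + 0.3827 = 0.5103 ≈ 0.510

0.510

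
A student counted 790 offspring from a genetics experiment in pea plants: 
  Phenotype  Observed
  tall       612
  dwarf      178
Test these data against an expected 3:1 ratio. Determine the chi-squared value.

2.567

Total ratio parts = 4. Expected numbers out of 790:
  tall: 790 × 3/4 = 592.5
  dwarf: 790 × 1/4 = 197.5
χ² = Σ (O − E)² / E
  tall: (612 − 592.5)² / 592.5 = 0.6418
  dwarf: (178 − 197.5)² / 197.5 = 1.9253
χ² = 0.6418 + 1.9253 = 2.5671 ≈ 2.567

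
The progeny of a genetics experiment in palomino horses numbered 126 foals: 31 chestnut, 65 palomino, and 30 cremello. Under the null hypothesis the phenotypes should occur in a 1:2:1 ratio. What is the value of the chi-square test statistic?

0.143

The 1:2:1 ratio has 4 parts, so with N = 126 the expected counts are:
  chestnut: 126 × 1/4 = 31.5
  palomino: 126 × 2/4 = 63
  cremello: 126 × 1/4 = 31.5
χ² = Σ (O − E)² / E
  chestnut: (31 − 31.5)² / 31.5 = 0.0079
  palomino: (65 − 63)² / 63 = 0.0635
  cremello: (30 − 31.5)² / 31.5 = 0.0714
χ² = 0.0079 + 0.0635 + 0.0714 = 0.1428 ≈ 0.143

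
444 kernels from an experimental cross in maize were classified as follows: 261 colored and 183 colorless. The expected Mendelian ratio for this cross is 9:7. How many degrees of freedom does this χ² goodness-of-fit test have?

A goodness-of-fit test with 2 phenotype classes has df = 2 − 1 = 1.

1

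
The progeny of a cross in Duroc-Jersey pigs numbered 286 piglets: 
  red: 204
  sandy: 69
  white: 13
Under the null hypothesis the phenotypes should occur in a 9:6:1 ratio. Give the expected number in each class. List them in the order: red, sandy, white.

The 9:6:1 ratio has 16 parts, so with N = 286 the expected counts are:
  red: 286 × 9/16 = 160.875
  sandy: 286 × 6/16 = 107.25
  white: 286 × 1/16 = 17.875

160.875, 107.25, 17.875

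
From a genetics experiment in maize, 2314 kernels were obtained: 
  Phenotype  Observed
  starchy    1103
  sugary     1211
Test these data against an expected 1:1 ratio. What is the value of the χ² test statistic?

Total ratio parts = 2. Expected numbers out of 2314:
  starchy: 2314 × 1/2 = 1157
  sugary: 2314 × 1/2 = 1157
χ² = Σ (O − E)² / E
  starchy: (1103 − 1157)² / 1157 = 2.5203
  sugary: (1211 − 1157)² / 1157 = 2.5203
χ² = 2.5203 + 2.5203 = 5.0406 ≈ 5.041

5.041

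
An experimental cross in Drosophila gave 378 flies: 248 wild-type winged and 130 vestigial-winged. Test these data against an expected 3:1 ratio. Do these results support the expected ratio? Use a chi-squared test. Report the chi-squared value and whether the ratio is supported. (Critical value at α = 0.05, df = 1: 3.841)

Under the 3:1 hypothesis (Σ ratio = 4, N = 378):
  wild-type winged: 378 × 3/4 = 283.5
  vestigial-winged: 378 × 1/4 = 94.5
χ² = Σ (O − E)² / E
  wild-type winged: (248 − 283.5)² / 283.5 = 4.4453
  vestigial-winged: (130 − 94.5)² / 94.5 = 13.3360
χ² = 4.4453 + 13.3360 = 17.7813 ≈ 17.781
Degrees of freedom = 2 − 1 = 1; critical value at α = 0.05 is 3.841.
Since 17.781 > 3.841, we reject the null hypothesis — the data do not fit the 3:1 ratio.

17.781; not consistent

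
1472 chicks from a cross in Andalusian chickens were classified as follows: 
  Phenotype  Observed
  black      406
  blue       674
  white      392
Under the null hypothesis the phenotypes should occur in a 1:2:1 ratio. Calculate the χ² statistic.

Expected counts for N = 1472 under a 1:2:1 ratio (total parts = 4):
  black: 1472 × 1/4 = 368
  blue: 1472 × 2/4 = 736
  white: 1472 × 1/4 = 368
χ² = Σ (O − E)² / E
  black: (406 − 368)² / 368 = 3.9239
  blue: (674 − 736)² / 736 = 5.2228
  white: (392 − 368)² / 368 = 1.5652
χ² = 3.9239 + 5.2228 + 1.5652 = 10.7119 ≈ 10.712

10.712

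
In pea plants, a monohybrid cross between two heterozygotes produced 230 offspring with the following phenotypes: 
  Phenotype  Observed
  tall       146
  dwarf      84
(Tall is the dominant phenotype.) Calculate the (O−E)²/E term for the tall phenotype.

4.071

For a monohybrid cross between heterozygotes with complete dominance, the expected phenotypic ratio is 3:1.
Expected counts for N = 230 under a 3:1 ratio (total parts = 4):
  tall: 230 × 3/4 = 172.5
  dwarf: 230 × 1/4 = 57.5
Contribution of tall: (146 − 172.5)² / 172.5 = 4.0710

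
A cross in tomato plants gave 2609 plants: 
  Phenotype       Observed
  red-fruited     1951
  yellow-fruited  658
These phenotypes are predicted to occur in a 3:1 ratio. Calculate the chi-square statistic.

0.068

Total ratio parts = 4. Expected numbers out of 2609:
  red-fruited: 2609 × 3/4 = 1956.75
  yellow-fruited: 2609 × 1/4 = 652.25
χ² = Σ (O − E)² / E
  red-fruited: (1951 − 1956.75)² / 1956.75 = 0.0169
  yellow-fruited: (658 − 652.25)² / 652.25 = 0.0507
χ² = 0.0169 + 0.0507 = 0.0676 ≈ 0.068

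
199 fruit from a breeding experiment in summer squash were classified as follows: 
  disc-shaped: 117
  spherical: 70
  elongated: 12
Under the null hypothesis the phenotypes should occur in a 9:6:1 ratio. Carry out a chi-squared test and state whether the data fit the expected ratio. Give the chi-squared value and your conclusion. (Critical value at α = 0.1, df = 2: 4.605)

0.531; consistent

Total ratio parts = 16. Expected numbers out of 199:
  disc-shaped: 199 × 9/16 = 111.9375
  spherical: 199 × 6/16 = 74.625
  elongated: 199 × 1/16 = 12.4375
χ² = Σ (O − E)² / E
  disc-shaped: (117 − 111.9375)² / 111.9375 = 0.2290
  spherical: (70 − 74.625)² / 74.625 = 0.2866
  elongated: (12 − 12.4375)² / 12.4375 = 0.0154
χ² = 0.2290 + 0.2866 + 0.0154 = 0.531
Degrees of freedom = 3 − 1 = 2; critical value at α = 0.1 is 4.605.
Since 0.531 < 4.605, we fail to reject the null hypothesis — the data are consistent with the 9:6:1 ratio.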